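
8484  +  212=8696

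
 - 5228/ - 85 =5228/85 = 61.51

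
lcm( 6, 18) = 18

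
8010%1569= 165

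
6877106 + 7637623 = 14514729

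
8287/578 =14+195/578 = 14.34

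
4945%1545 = 310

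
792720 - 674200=118520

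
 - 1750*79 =- 138250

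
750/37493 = 750/37493 = 0.02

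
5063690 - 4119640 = 944050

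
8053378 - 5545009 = 2508369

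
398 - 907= - 509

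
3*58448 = 175344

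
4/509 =4/509 =0.01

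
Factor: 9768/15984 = 2^ (-1)*3^( - 2) * 11^1  =  11/18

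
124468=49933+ 74535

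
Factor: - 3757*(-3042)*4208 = 2^5*3^2  *  13^3*17^2*263^1 = 48092365152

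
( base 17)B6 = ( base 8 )301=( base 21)94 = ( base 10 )193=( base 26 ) 7B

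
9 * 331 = 2979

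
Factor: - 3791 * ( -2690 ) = 2^1 * 5^1 * 17^1*223^1  *  269^1 = 10197790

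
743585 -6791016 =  - 6047431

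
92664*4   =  370656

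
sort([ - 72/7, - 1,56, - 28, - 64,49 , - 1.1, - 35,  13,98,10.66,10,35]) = [ - 64, - 35, - 28,  -  72/7, -1.1,-1,10,10.66  ,  13,35, 49,56,98 ]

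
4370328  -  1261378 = 3108950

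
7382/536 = 3691/268  =  13.77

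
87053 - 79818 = 7235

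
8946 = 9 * 994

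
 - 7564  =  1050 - 8614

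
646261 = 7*92323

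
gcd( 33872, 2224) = 16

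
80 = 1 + 79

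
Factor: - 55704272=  - 2^4 * 13^1* 31^1*53^1*163^1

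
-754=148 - 902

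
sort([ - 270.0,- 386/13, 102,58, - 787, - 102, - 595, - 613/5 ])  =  [ - 787, - 595, - 270.0,-613/5,  -  102,- 386/13,58,102 ]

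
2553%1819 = 734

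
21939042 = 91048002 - 69108960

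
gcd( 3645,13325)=5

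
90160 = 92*980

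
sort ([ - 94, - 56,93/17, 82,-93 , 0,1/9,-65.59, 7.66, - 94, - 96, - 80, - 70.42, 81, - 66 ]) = [ - 96, - 94, - 94, - 93,-80,-70.42, - 66, - 65.59,-56,0,  1/9, 93/17, 7.66, 81, 82]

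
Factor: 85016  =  2^3*10627^1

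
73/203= 73/203 = 0.36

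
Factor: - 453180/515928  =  -65/74 = -2^ (- 1)*5^1*13^1* 37^( - 1)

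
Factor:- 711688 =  - 2^3*17^1*5233^1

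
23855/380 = 62 + 59/76   =  62.78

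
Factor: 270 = 2^1*3^3*5^1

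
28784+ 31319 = 60103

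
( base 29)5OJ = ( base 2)1001100111000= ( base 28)67k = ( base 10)4920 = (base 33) 4h3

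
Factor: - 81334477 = -7^1 * 17^1 * 683483^1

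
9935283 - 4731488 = 5203795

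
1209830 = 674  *1795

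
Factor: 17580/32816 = 15/28= 2^ (- 2)*3^1*5^1*7^ ( - 1) 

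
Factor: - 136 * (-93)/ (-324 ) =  - 1054/27   =  - 2^1*3^( - 3 ) * 17^1 * 31^1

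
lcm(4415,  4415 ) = 4415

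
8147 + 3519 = 11666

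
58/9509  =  58/9509 =0.01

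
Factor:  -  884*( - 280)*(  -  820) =  -  202966400 = - 2^7*5^2 *7^1*13^1*17^1*41^1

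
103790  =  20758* 5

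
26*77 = 2002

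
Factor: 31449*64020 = 2^2*3^2*5^1*11^2*97^1*953^1 = 2013364980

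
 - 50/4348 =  - 25/2174= - 0.01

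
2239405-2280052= - 40647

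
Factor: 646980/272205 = 2^2 *3^( - 1 )*23^(  -  1)*41^1=164/69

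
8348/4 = 2087  =  2087.00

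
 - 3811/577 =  - 3811/577 = - 6.60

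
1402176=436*3216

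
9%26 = 9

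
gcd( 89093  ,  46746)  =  53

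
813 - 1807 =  - 994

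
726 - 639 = 87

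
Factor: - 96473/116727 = -181/219=- 3^ ( -1)*73^ ( - 1 )*181^1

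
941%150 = 41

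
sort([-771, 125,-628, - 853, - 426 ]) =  [ - 853, - 771, - 628, - 426, 125 ]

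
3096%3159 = 3096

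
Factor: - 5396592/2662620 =-449716/221885 = - 2^2*5^(  -  1 )*  199^( - 1)*223^( - 1 )*112429^1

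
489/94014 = 163/31338 = 0.01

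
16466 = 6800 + 9666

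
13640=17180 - 3540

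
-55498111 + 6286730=-49211381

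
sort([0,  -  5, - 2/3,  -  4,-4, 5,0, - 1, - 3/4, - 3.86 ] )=[-5,-4,-4,-3.86, - 1, - 3/4, - 2/3, 0, 0,5]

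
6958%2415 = 2128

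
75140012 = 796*94397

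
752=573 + 179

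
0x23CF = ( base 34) 7VL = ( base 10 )9167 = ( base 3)110120112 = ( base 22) IKF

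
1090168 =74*14732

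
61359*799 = 49025841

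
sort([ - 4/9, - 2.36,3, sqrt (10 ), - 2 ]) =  [ - 2.36, - 2, - 4/9,3, sqrt (10 ) ]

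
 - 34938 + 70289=35351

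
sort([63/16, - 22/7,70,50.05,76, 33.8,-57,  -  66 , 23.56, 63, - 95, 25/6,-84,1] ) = [-95, - 84,-66, - 57, - 22/7,1,63/16,25/6,23.56,33.8,50.05, 63, 70,  76]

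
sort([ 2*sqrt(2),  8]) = [ 2*sqrt( 2),  8] 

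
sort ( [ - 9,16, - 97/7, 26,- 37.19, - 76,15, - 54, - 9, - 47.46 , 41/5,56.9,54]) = [ - 76,- 54, - 47.46,  -  37.19 ,-97/7, - 9 ,  -  9, 41/5,15,  16,26,54,56.9]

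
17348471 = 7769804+9578667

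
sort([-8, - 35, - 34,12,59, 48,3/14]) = [-35,- 34, - 8,3/14,12,48,59]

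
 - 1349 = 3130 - 4479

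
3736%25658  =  3736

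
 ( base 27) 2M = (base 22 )3A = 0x4c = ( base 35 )26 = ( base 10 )76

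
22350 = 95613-73263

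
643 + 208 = 851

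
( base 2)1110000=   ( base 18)64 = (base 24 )4g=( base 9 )134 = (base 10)112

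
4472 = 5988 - 1516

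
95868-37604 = 58264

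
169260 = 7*24180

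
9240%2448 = 1896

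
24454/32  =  12227/16  =  764.19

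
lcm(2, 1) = 2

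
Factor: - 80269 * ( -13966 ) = 1121036854 = 2^1*7^1*6983^1*11467^1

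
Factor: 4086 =2^1*3^2 *227^1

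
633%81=66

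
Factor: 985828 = 2^2*37^1*6661^1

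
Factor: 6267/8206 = 2^( - 1)*3^1*11^( - 1)*373^( - 1 ) * 2089^1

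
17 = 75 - 58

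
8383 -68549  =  - 60166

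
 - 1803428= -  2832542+1029114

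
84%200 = 84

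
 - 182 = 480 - 662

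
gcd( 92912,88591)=1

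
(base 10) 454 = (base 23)jh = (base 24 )im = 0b111000110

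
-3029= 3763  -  6792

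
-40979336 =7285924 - 48265260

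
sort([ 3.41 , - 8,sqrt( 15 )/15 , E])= [ - 8, sqrt(15)/15,E , 3.41 ]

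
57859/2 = 57859/2 = 28929.50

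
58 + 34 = 92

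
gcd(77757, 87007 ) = 1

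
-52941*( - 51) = 2699991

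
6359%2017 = 308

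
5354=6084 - 730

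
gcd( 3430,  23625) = 35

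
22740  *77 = 1750980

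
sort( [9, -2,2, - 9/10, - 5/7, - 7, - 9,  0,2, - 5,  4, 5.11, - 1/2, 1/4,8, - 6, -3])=[ - 9, - 7, - 6,  -  5, - 3, - 2, - 9/10, - 5/7, - 1/2,0, 1/4,2,2,4,5.11, 8, 9]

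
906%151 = 0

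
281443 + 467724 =749167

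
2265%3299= 2265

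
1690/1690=1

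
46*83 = 3818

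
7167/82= 7167/82 = 87.40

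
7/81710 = 7/81710  =  0.00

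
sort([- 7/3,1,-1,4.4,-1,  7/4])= [- 7/3, - 1, - 1, 1, 7/4, 4.4 ]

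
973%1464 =973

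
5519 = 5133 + 386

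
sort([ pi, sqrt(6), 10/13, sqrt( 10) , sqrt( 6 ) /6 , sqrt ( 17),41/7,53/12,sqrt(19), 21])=[sqrt(6)/6,10/13,sqrt( 6), pi,sqrt(10), sqrt(17), sqrt (19 ),53/12 , 41/7,  21]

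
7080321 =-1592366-  -  8672687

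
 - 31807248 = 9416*( - 3378)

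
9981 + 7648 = 17629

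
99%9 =0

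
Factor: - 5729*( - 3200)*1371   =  25134268800 = 2^7*3^1* 5^2*17^1*337^1*457^1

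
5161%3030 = 2131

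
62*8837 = 547894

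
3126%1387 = 352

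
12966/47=12966/47= 275.87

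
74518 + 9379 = 83897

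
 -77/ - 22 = 3+1/2 = 3.50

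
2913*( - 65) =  - 189345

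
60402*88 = 5315376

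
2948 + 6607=9555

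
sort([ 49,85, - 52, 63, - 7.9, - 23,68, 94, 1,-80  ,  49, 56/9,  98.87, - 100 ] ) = [  -  100,  -  80, - 52, - 23, - 7.9, 1, 56/9,49,  49, 63, 68, 85,94, 98.87]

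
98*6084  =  596232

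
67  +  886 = 953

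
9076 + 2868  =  11944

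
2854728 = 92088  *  31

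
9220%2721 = 1057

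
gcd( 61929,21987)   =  63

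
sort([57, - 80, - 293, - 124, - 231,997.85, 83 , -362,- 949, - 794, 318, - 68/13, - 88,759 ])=[ - 949, - 794 , - 362, -293, - 231, - 124 ,-88, - 80, - 68/13,57, 83,318, 759, 997.85 ]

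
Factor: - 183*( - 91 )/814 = 16653/814 = 2^ (  -  1 )*3^1*7^1 * 11^( - 1 )*13^1*37^(- 1 ) * 61^1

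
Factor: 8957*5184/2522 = 1785888/97 =2^5 *3^4*13^1*53^1*97^( -1)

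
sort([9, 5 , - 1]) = [-1,5,9 ]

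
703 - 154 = 549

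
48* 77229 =3706992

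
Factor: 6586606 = 2^1*13^3 *1499^1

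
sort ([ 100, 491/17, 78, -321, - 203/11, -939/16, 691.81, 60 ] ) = [ - 321,-939/16, - 203/11,491/17,60, 78,  100,  691.81]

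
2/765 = 2/765 = 0.00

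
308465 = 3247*95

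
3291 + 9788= 13079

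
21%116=21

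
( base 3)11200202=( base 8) 6536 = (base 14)1366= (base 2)110101011110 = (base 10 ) 3422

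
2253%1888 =365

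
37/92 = 37/92 = 0.40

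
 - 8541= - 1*8541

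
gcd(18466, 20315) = 1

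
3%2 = 1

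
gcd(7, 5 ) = 1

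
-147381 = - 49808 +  - 97573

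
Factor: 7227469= 37^1*229^1*853^1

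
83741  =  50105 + 33636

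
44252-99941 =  - 55689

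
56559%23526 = 9507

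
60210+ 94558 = 154768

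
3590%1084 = 338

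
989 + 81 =1070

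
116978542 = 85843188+31135354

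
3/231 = 1/77 = 0.01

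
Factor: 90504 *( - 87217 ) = -2^3*3^3*13^1*419^1*6709^1 = - 7893487368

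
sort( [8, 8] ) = [ 8, 8 ] 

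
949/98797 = 949/98797 =0.01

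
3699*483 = 1786617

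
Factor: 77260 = 2^2*5^1  *  3863^1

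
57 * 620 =35340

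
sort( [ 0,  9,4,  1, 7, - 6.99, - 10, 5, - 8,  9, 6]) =[ - 10,  -  8, - 6.99,0,  1, 4,5, 6 , 7 , 9, 9 ] 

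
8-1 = 7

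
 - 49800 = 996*( - 50)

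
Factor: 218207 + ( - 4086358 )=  - 7^1 * 43^1*71^1*181^1 = - 3868151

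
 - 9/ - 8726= 9/8726 = 0.00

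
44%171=44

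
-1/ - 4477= 1/4477 = 0.00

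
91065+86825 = 177890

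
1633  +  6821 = 8454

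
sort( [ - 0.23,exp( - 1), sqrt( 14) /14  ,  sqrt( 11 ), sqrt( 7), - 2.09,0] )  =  [ - 2.09, - 0.23 , 0, sqrt(14) /14, exp( - 1), sqrt( 7),sqrt( 11) ] 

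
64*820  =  52480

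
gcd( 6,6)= 6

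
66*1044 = 68904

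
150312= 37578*4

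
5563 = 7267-1704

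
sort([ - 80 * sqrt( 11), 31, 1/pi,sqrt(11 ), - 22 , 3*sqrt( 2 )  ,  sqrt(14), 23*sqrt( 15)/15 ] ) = [ - 80*sqrt(11) , - 22,1/pi , sqrt( 11),sqrt( 14),3*sqrt(2),23*sqrt( 15)/15, 31]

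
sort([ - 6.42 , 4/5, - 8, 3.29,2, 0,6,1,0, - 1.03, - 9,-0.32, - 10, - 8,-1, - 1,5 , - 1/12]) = [  -  10 , - 9, - 8, - 8,-6.42, - 1.03, - 1, - 1, - 0.32, - 1/12, 0,0,4/5,1, 2, 3.29, 5,6]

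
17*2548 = 43316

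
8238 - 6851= 1387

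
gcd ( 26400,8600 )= 200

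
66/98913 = 22/32971 = 0.00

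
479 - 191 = 288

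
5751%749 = 508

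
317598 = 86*3693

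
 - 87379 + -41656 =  - 129035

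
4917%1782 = 1353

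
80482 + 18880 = 99362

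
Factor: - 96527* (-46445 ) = 5^1*7^1*1327^1*96527^1 = 4483196515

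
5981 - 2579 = 3402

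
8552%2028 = 440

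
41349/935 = 44  +  19/85 = 44.22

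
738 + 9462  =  10200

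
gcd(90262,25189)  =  1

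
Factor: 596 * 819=488124 =2^2*3^2*7^1 *13^1*149^1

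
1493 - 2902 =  - 1409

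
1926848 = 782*2464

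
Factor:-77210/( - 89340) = 7721/8934 = 2^( - 1 ) *3^(  -  1)*7^1*1103^1*1489^(-1)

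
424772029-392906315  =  31865714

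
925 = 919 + 6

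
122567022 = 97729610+24837412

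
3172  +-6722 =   -  3550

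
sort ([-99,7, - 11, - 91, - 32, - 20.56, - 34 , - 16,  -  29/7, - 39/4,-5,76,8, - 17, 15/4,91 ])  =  [ - 99 , - 91, - 34, - 32,-20.56, - 17, - 16,-11, - 39/4, - 5, - 29/7, 15/4,7, 8  ,  76,91]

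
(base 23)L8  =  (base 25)jg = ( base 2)111101011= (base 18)195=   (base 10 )491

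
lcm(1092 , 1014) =14196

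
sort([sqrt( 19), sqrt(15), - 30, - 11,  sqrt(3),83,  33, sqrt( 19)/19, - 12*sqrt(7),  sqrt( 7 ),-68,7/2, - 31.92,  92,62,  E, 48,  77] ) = [-68 ,-31.92,  -  12*sqrt(7),-30,-11, sqrt( 19)/19,sqrt( 3 ),  sqrt(7), E,7/2,  sqrt( 15 ),sqrt (19),33,  48  ,  62, 77 , 83,92]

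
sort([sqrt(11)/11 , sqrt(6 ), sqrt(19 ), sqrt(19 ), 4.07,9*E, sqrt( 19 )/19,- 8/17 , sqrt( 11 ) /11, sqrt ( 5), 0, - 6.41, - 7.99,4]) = [ - 7.99, - 6.41, - 8/17  ,  0 , sqrt (19)/19 , sqrt( 11 )/11,sqrt (11 )/11, sqrt( 5 ), sqrt( 6 ),4,  4.07 , sqrt(19 ),sqrt( 19 ), 9 * E] 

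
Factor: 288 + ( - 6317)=-6029 = - 6029^1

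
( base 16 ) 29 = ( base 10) 41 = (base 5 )131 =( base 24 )1h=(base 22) 1j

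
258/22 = 11 + 8/11 = 11.73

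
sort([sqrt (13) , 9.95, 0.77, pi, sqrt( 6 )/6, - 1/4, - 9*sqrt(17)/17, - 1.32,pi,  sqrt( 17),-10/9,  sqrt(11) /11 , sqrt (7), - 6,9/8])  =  [-6,-9* sqrt( 17)/17,- 1.32, - 10/9,  -  1/4,  sqrt (11 ) /11 , sqrt( 6) /6,0.77,9/8,  sqrt(7 ), pi, pi,sqrt (13), sqrt(17), 9.95 ] 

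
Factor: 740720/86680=94/11  =  2^1*11^( -1 ) * 47^1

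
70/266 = 5/19 = 0.26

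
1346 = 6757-5411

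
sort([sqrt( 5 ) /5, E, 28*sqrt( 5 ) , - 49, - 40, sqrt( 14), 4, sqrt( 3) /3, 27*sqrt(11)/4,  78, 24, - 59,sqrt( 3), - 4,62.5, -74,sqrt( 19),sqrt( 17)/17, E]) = [  -  74, - 59, - 49, - 40,-4, sqrt(17) /17,sqrt( 5)/5, sqrt(3) /3, sqrt(3), E,E,sqrt(14) , 4,sqrt( 19 ),  27 * sqrt( 11)/4, 24,62.5,28 * sqrt ( 5), 78]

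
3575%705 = 50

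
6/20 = 3/10 = 0.30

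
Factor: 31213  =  7^4*13^1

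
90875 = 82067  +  8808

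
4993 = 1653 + 3340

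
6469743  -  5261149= 1208594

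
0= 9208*0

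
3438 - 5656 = -2218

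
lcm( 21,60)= 420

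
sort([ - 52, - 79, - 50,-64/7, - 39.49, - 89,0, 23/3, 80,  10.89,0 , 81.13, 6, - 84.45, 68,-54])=[ - 89, - 84.45, - 79, - 54, - 52, - 50, - 39.49 , - 64/7,  0, 0,6,23/3,10.89,68,80 , 81.13] 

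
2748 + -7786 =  - 5038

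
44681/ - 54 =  - 44681/54= - 827.43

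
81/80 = 1 + 1/80 =1.01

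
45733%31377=14356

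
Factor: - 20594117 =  - 131^1*157207^1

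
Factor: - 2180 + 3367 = 1187 =1187^1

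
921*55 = 50655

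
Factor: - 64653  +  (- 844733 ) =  - 909386=-2^1 * 37^1*12289^1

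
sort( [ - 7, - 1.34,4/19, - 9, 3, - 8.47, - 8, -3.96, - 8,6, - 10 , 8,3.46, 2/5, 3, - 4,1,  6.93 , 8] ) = [ - 10, - 9,  -  8.47, - 8  , - 8, - 7  ,- 4, - 3.96, - 1.34, 4/19, 2/5, 1, 3  ,  3, 3.46, 6, 6.93, 8, 8]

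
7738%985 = 843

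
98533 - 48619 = 49914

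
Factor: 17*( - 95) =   -  5^1*17^1 *19^1 = - 1615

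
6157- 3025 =3132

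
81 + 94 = 175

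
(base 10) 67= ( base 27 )2d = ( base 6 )151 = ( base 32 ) 23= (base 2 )1000011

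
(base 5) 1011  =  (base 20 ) 6B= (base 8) 203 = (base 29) 4F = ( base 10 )131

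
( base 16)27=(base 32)17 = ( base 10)39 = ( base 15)29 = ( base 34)15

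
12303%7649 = 4654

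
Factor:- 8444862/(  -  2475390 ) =1407477/412565 = 3^1*5^( - 1)*109^( - 1) * 179^1* 757^( - 1) *2621^1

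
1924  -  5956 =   -  4032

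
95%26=17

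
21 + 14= 35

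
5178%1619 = 321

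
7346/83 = 88 + 42/83 = 88.51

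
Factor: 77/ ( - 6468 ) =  - 2^( - 2) * 3^( - 1)*7^ ( - 1 ) = - 1/84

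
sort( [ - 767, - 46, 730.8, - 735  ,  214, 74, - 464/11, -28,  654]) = [- 767, - 735, - 46, - 464/11, - 28, 74, 214,654,730.8]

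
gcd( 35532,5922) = 5922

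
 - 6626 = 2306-8932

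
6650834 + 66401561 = 73052395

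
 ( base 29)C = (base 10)12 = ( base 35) c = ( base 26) c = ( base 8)14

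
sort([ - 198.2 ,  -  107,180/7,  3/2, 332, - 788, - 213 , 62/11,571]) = [ - 788, - 213 ,-198.2,-107,3/2,62/11, 180/7,332,  571 ] 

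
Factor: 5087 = 5087^1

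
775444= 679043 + 96401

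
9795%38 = 29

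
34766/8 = 17383/4 = 4345.75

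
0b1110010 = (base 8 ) 162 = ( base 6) 310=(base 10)114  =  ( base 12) 96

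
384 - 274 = 110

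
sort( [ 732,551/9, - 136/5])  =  [-136/5 , 551/9, 732 ] 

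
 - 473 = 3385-3858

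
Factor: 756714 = 2^1*3^1*7^1*43^1*419^1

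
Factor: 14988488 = 2^3 * 47^1*39863^1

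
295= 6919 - 6624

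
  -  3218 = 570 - 3788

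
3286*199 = 653914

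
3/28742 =3/28742=0.00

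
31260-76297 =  - 45037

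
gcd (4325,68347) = 1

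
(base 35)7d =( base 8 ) 402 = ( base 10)258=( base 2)100000010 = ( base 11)215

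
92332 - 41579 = 50753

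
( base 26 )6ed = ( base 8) 10521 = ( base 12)2695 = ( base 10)4433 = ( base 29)57p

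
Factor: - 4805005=  -  5^1 * 19^1 * 37^1*1367^1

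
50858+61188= 112046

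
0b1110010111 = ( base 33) RS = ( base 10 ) 919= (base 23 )1gm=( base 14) 499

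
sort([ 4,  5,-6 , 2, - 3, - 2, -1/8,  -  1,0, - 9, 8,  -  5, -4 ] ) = [ - 9, - 6, - 5, - 4,-3,- 2, - 1, - 1/8 , 0,  2,4,5, 8 ]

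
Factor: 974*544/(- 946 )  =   -264928/473 = - 2^5*11^( - 1) *17^1*43^( - 1 )*487^1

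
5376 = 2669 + 2707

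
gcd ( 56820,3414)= 6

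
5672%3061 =2611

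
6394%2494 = 1406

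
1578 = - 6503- - 8081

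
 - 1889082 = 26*( - 72657 ) 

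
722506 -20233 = 702273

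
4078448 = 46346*88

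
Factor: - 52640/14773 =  - 2^5*5^1*7^1*11^( - 1)*17^( - 1)* 47^1*79^( - 1 ) 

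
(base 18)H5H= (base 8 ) 12757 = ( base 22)BD5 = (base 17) 1275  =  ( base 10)5615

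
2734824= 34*80436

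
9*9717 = 87453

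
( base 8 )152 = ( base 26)42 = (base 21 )51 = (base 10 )106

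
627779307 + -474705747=153073560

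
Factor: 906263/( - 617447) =-617447^( - 1) * 906263^1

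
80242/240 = 40121/120 = 334.34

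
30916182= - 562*( - 55011)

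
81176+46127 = 127303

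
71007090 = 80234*885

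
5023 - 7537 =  - 2514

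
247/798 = 13/42 = 0.31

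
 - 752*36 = -27072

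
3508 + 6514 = 10022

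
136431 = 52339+84092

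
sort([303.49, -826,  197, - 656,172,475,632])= [ - 826,-656,172 , 197, 303.49,475, 632 ]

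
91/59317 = 91/59317 = 0.00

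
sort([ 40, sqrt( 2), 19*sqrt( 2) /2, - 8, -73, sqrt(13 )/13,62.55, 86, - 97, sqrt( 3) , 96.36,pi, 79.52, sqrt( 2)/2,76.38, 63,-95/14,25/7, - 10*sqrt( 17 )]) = [ - 97, - 73, -10*sqrt( 17),-8, - 95/14, sqrt( 13)/13, sqrt ( 2)/2, sqrt( 2), sqrt(3), pi, 25/7,  19*sqrt( 2 ) /2, 40,62.55, 63,76.38, 79.52, 86,96.36]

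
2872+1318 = 4190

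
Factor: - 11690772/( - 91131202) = 2^1 * 3^1*61^1 * 313^(-1)*15971^1*145577^( - 1 ) = 5845386/45565601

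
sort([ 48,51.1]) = [ 48,51.1 ]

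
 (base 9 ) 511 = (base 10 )415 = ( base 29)E9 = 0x19F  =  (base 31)DC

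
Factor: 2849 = 7^1*11^1*37^1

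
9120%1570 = 1270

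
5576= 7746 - 2170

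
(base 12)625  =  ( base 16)37d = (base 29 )11N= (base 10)893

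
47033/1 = 47033= 47033.00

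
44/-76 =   -  1+8/19 = -0.58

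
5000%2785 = 2215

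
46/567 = 46/567= 0.08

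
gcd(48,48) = 48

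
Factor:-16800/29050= - 48/83 = -2^4*3^1*83^(- 1 )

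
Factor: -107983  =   - 83^1 * 1301^1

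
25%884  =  25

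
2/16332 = 1/8166 = 0.00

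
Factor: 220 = 2^2*5^1*11^1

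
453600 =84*5400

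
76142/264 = 288 + 5/12 = 288.42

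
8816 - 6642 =2174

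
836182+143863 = 980045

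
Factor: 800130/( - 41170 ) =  - 447/23 = - 3^1*23^( - 1)*149^1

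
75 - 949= - 874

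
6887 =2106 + 4781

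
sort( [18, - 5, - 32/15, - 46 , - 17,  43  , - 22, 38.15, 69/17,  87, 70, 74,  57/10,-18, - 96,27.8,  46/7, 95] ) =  [ - 96, - 46, - 22 , - 18, - 17,-5, - 32/15, 69/17,57/10, 46/7, 18,27.8, 38.15,  43,70,  74,87, 95] 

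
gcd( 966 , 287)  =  7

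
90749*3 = 272247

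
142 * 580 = 82360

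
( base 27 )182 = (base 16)3b3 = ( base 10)947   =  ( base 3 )1022002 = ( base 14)4b9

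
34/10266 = 17/5133=0.00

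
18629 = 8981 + 9648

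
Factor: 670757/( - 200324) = -2^(-2)*19^1*43^1*61^( - 1) = - 817/244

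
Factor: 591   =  3^1*197^1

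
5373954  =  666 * 8069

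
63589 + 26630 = 90219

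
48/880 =3/55 = 0.05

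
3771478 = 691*5458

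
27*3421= 92367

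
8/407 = 8/407 = 0.02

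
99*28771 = 2848329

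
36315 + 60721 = 97036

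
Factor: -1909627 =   -  17^1*112331^1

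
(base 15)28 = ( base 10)38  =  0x26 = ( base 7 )53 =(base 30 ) 18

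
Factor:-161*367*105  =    -  6204135= - 3^1*5^1*7^2*23^1*367^1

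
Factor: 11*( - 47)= -517 = - 11^1* 47^1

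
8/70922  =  4/35461 = 0.00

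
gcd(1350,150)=150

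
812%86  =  38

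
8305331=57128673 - 48823342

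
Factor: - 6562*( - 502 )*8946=29469233304 = 2^3 * 3^2*  7^1*17^1*71^1 * 193^1*251^1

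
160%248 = 160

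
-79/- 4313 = 79/4313 = 0.02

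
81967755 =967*84765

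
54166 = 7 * 7738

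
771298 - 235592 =535706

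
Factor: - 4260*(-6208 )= 26446080 = 2^8*3^1*5^1*71^1*97^1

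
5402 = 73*74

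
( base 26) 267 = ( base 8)2753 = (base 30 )1KF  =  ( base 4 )113223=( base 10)1515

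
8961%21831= 8961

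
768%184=32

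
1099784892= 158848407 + 940936485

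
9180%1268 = 304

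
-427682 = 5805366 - 6233048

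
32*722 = 23104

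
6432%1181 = 527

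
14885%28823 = 14885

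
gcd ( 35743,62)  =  31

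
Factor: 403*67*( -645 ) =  - 3^1*5^1 * 13^1*31^1*43^1 * 67^1 = - 17415645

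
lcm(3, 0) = 0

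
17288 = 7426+9862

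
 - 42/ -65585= 42/65585 = 0.00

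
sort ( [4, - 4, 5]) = [ - 4, 4, 5] 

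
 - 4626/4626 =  - 1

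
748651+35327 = 783978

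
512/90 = 256/45 = 5.69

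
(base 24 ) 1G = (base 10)40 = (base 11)37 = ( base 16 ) 28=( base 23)1H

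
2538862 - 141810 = 2397052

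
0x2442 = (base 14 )3550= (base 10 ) 9282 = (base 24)g2i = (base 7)36030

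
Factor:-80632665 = - 3^4 *5^1 * 89^1*2237^1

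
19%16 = 3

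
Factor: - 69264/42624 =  -13/8 = - 2^(-3)*13^1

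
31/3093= 31/3093 =0.01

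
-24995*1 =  - 24995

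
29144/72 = 3643/9= 404.78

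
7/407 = 7/407 =0.02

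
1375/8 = 1375/8 = 171.88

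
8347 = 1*8347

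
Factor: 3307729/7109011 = 7^( - 1)*13^( - 1 )*19^1*78121^( - 1) * 174091^1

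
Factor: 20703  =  3^1*67^1 * 103^1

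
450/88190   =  45/8819= 0.01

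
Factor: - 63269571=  - 3^1 *21089857^1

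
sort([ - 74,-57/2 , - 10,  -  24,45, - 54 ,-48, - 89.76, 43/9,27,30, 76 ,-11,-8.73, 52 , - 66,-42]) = [ - 89.76, - 74,  -  66, - 54, - 48,-42,-57/2,  -  24, - 11,-10, - 8.73, 43/9, 27,  30,  45, 52,  76]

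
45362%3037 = 2844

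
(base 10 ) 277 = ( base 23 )c1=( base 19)EB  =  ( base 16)115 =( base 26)ah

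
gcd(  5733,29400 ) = 147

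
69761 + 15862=85623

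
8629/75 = 115 + 4/75 = 115.05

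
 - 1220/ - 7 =1220/7 = 174.29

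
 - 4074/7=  - 582 = - 582.00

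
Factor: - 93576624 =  - 2^4*3^1*47^1*41479^1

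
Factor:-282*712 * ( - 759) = 152395056 = 2^4 * 3^2 * 11^1*23^1*47^1 * 89^1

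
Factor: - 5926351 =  - 67^1 *197^1*449^1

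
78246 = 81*966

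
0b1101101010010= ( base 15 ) 2114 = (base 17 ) 1737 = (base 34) 61o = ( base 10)6994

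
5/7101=5/7101 = 0.00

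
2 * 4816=9632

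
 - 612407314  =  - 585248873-27158441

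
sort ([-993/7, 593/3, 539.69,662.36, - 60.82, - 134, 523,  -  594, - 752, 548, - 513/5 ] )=[ - 752, - 594, - 993/7 , - 134, - 513/5, - 60.82, 593/3, 523, 539.69,548, 662.36]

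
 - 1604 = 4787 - 6391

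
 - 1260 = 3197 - 4457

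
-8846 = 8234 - 17080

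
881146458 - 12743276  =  868403182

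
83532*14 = 1169448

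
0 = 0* (-828 ) 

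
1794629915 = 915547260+879082655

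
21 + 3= 24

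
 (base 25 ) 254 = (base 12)96B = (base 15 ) 61E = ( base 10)1379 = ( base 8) 2543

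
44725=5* 8945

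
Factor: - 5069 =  - 37^1*137^1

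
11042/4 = 2760 + 1/2=2760.50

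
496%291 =205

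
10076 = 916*11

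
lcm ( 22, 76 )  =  836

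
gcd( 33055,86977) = 11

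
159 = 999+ - 840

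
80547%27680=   25187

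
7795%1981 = 1852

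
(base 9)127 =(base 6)254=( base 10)106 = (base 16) 6A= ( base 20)56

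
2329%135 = 34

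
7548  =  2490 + 5058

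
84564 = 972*87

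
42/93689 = 42/93689 = 0.00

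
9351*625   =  5844375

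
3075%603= 60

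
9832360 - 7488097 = 2344263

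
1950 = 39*50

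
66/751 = 66/751 =0.09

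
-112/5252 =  - 1 + 1285/1313 = -0.02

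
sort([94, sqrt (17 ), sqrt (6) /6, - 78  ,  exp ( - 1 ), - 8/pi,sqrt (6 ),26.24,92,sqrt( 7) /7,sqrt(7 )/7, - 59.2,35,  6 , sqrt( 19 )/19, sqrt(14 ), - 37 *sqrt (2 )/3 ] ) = [ - 78,  -  59.2, - 37*sqrt( 2 ) /3, - 8/pi, sqrt( 19 )/19,exp( - 1),sqrt(7) /7,sqrt(7)/7,sqrt (6) /6,sqrt( 6 ),sqrt(14 ),sqrt( 17 ), 6, 26.24,35,92,94]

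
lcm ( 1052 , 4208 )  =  4208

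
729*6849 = 4992921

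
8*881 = 7048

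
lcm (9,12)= 36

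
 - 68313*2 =-136626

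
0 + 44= 44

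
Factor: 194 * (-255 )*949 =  - 46947030 =- 2^1* 3^1 * 5^1*13^1 *17^1 * 73^1*97^1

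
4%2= 0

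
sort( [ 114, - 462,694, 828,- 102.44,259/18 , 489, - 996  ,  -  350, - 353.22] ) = [-996, - 462, - 353.22 ,- 350 , - 102.44,  259/18 , 114,  489,694,828 ]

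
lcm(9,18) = 18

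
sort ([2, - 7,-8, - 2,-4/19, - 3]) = [ - 8,- 7 , - 3, - 2,  -  4/19, 2]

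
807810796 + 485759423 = 1293570219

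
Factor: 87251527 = 11^2*721087^1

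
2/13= 2/13 = 0.15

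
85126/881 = 96 +550/881 = 96.62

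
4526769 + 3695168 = 8221937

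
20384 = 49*416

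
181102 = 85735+95367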